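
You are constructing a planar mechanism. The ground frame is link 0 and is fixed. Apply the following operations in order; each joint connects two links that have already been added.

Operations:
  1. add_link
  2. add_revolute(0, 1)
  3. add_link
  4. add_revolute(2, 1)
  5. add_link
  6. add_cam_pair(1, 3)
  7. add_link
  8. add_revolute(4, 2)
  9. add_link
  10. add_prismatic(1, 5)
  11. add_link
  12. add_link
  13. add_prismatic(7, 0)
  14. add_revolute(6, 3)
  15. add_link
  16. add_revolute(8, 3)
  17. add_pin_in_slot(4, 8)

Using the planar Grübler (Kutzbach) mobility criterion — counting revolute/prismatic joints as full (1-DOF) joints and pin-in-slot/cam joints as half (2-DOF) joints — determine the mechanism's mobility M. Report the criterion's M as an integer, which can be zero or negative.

L=1 J1=0 J2=0
add link → L=2 J1=0 J2=0
R@0,1 dof=1 J1 → L=2 J1=1 J2=0
add link → L=3 J1=1 J2=0
R@2,1 dof=1 J1 → L=3 J1=2 J2=0
add link → L=4 J1=2 J2=0
C@1,3 dof=2 J2 → L=4 J1=2 J2=1
add link → L=5 J1=2 J2=1
R@4,2 dof=1 J1 → L=5 J1=3 J2=1
add link → L=6 J1=3 J2=1
P@1,5 dof=1 J1 → L=6 J1=4 J2=1
add link → L=7 J1=4 J2=1
add link → L=8 J1=4 J2=1
P@7,0 dof=1 J1 → L=8 J1=5 J2=1
R@6,3 dof=1 J1 → L=8 J1=6 J2=1
add link → L=9 J1=6 J2=1
R@8,3 dof=1 J1 → L=9 J1=7 J2=1
PS@4,8 dof=2 J2 → L=9 J1=7 J2=2
M=3(L−1)−2J1−J2=3·8−2·7−2=8

M = 8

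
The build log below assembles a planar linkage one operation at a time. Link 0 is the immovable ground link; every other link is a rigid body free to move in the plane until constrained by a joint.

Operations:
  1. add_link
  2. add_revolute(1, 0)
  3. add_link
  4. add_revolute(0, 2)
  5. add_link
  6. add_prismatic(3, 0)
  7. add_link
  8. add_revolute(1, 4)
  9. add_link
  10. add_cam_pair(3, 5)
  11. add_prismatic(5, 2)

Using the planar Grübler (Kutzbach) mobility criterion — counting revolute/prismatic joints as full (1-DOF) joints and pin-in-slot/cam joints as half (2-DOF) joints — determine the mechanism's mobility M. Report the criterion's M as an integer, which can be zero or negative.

(L,J1,J2)=(1,0,0); link0 fixed
link1: (2,0,0)
R 1-0 [J1]: (2,1,0)
link2: (3,1,0)
R 0-2 [J1]: (3,2,0)
link3: (4,2,0)
P 3-0 [J1]: (4,3,0)
link4: (5,3,0)
R 1-4 [J1]: (5,4,0)
link5: (6,4,0)
C 3-5 [J2]: (6,4,1)
P 5-2 [J1]: (6,5,1)
Grübler: 3·5 − 2·5 − 1 = 4

M = 4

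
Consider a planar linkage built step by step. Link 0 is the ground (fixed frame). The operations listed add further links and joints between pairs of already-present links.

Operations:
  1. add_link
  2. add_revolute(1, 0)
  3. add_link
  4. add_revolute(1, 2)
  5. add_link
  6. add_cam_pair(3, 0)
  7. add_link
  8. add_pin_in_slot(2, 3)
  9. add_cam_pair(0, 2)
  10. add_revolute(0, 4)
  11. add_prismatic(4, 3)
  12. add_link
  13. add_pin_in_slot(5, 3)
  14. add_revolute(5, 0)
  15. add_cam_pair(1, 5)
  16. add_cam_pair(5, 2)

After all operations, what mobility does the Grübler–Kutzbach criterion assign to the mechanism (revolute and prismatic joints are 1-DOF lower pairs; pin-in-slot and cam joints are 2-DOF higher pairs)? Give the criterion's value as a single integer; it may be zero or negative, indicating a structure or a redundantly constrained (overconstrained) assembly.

[1;0;0] (link 0 is ground)
L+ [2;0;0]
R(1,0)∈J1 [2;1;0]
L+ [3;1;0]
R(1,2)∈J1 [3;2;0]
L+ [4;2;0]
C(3,0)∈J2 [4;2;1]
L+ [5;2;1]
PS(2,3)∈J2 [5;2;2]
C(0,2)∈J2 [5;2;3]
R(0,4)∈J1 [5;3;3]
P(4,3)∈J1 [5;4;3]
L+ [6;4;3]
PS(5,3)∈J2 [6;4;4]
R(5,0)∈J1 [6;5;4]
C(1,5)∈J2 [6;5;5]
C(5,2)∈J2 [6;5;6]
mobility = 15 − 10 − 6 = -1

M = -1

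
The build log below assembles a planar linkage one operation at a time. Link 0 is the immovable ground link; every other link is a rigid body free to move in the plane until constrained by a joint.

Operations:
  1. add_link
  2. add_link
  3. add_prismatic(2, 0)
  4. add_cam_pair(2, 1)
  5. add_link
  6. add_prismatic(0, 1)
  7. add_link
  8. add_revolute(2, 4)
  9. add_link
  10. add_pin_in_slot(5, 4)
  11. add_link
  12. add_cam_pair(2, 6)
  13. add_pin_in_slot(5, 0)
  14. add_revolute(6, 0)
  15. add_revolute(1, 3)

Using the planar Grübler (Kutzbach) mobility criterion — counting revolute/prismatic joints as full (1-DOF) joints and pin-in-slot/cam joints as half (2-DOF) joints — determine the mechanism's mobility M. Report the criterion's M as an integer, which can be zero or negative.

ground; <1,0,0>
#1 <2,0,0>
#2 <3,0,0>
P:2↔0 J1 <3,1,0>
C:2↔1 J2 <3,1,1>
#3 <4,1,1>
P:0↔1 J1 <4,2,1>
#4 <5,2,1>
R:2↔4 J1 <5,3,1>
#5 <6,3,1>
PS:5↔4 J2 <6,3,2>
#6 <7,3,2>
C:2↔6 J2 <7,3,3>
PS:5↔0 J2 <7,3,4>
R:6↔0 J1 <7,4,4>
R:1↔3 J1 <7,5,4>
3×6 − 2×5 − 1×4 = 4

M = 4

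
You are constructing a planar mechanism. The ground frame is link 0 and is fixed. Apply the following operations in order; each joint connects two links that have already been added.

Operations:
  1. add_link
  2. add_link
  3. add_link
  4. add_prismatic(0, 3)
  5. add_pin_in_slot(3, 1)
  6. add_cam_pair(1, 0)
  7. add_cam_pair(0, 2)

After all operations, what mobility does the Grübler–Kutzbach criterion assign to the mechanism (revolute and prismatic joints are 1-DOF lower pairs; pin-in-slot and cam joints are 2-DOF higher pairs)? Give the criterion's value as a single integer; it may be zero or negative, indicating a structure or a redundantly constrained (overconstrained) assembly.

(L,J1,J2)=(1,0,0); link0 fixed
link1: (2,0,0)
link2: (3,0,0)
link3: (4,0,0)
P 0-3 [J1]: (4,1,0)
PS 3-1 [J2]: (4,1,1)
C 1-0 [J2]: (4,1,2)
C 0-2 [J2]: (4,1,3)
Grübler: 3·3 − 2·1 − 3 = 4

M = 4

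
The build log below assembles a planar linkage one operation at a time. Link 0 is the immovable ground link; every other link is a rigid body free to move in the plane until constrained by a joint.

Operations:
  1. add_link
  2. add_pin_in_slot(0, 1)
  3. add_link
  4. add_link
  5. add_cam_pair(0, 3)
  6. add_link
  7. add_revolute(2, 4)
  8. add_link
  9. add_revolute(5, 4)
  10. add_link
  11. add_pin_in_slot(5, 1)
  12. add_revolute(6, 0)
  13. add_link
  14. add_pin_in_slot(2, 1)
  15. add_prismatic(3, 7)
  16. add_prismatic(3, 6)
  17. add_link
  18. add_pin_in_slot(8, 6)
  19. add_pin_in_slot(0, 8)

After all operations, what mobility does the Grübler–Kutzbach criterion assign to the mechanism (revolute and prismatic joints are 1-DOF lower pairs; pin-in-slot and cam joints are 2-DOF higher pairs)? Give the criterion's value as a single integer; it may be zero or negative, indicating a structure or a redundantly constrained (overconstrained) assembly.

M = 8

ground; <1,0,0>
#1 <2,0,0>
PS:0↔1 J2 <2,0,1>
#2 <3,0,1>
#3 <4,0,1>
C:0↔3 J2 <4,0,2>
#4 <5,0,2>
R:2↔4 J1 <5,1,2>
#5 <6,1,2>
R:5↔4 J1 <6,2,2>
#6 <7,2,2>
PS:5↔1 J2 <7,2,3>
R:6↔0 J1 <7,3,3>
#7 <8,3,3>
PS:2↔1 J2 <8,3,4>
P:3↔7 J1 <8,4,4>
P:3↔6 J1 <8,5,4>
#8 <9,5,4>
PS:8↔6 J2 <9,5,5>
PS:0↔8 J2 <9,5,6>
3×8 − 2×5 − 1×6 = 8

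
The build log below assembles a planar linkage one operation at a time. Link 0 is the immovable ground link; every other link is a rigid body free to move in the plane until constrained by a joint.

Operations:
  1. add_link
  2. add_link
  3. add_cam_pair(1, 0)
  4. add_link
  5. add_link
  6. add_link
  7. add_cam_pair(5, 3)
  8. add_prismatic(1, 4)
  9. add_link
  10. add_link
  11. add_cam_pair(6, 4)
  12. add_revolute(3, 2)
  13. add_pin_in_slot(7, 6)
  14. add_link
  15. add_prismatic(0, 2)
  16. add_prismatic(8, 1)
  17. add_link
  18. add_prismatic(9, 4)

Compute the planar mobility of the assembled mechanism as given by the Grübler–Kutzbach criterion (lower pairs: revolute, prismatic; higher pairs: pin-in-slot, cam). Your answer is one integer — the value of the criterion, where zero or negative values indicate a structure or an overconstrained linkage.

L=1 J1=0 J2=0
add link → L=2 J1=0 J2=0
add link → L=3 J1=0 J2=0
C@1,0 dof=2 J2 → L=3 J1=0 J2=1
add link → L=4 J1=0 J2=1
add link → L=5 J1=0 J2=1
add link → L=6 J1=0 J2=1
C@5,3 dof=2 J2 → L=6 J1=0 J2=2
P@1,4 dof=1 J1 → L=6 J1=1 J2=2
add link → L=7 J1=1 J2=2
add link → L=8 J1=1 J2=2
C@6,4 dof=2 J2 → L=8 J1=1 J2=3
R@3,2 dof=1 J1 → L=8 J1=2 J2=3
PS@7,6 dof=2 J2 → L=8 J1=2 J2=4
add link → L=9 J1=2 J2=4
P@0,2 dof=1 J1 → L=9 J1=3 J2=4
P@8,1 dof=1 J1 → L=9 J1=4 J2=4
add link → L=10 J1=4 J2=4
P@9,4 dof=1 J1 → L=10 J1=5 J2=4
M=3(L−1)−2J1−J2=3·9−2·5−4=13

M = 13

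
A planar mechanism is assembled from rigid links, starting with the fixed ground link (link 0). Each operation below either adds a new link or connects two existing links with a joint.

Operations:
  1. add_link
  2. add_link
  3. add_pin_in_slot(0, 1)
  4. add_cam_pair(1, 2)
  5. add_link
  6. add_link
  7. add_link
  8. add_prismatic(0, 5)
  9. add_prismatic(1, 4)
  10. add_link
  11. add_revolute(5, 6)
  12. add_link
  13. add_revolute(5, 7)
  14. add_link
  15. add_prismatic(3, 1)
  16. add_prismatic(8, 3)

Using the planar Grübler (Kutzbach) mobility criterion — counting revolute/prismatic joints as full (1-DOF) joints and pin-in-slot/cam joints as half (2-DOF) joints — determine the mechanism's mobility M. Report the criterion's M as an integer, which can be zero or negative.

M = 10

(L,J1,J2)=(1,0,0); link0 fixed
link1: (2,0,0)
link2: (3,0,0)
PS 0-1 [J2]: (3,0,1)
C 1-2 [J2]: (3,0,2)
link3: (4,0,2)
link4: (5,0,2)
link5: (6,0,2)
P 0-5 [J1]: (6,1,2)
P 1-4 [J1]: (6,2,2)
link6: (7,2,2)
R 5-6 [J1]: (7,3,2)
link7: (8,3,2)
R 5-7 [J1]: (8,4,2)
link8: (9,4,2)
P 3-1 [J1]: (9,5,2)
P 8-3 [J1]: (9,6,2)
Grübler: 3·8 − 2·6 − 2 = 10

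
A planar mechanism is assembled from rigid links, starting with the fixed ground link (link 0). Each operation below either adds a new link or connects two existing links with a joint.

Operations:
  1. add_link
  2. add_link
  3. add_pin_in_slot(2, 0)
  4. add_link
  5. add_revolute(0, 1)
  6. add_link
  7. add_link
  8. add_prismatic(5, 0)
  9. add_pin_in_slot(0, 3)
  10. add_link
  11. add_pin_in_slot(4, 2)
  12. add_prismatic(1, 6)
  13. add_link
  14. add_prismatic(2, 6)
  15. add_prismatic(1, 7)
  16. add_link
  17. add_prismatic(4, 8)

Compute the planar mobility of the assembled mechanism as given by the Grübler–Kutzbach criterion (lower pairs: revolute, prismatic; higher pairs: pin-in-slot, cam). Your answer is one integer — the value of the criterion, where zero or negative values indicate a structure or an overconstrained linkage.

M = 9

[1;0;0] (link 0 is ground)
L+ [2;0;0]
L+ [3;0;0]
PS(2,0)∈J2 [3;0;1]
L+ [4;0;1]
R(0,1)∈J1 [4;1;1]
L+ [5;1;1]
L+ [6;1;1]
P(5,0)∈J1 [6;2;1]
PS(0,3)∈J2 [6;2;2]
L+ [7;2;2]
PS(4,2)∈J2 [7;2;3]
P(1,6)∈J1 [7;3;3]
L+ [8;3;3]
P(2,6)∈J1 [8;4;3]
P(1,7)∈J1 [8;5;3]
L+ [9;5;3]
P(4,8)∈J1 [9;6;3]
mobility = 24 − 12 − 3 = 9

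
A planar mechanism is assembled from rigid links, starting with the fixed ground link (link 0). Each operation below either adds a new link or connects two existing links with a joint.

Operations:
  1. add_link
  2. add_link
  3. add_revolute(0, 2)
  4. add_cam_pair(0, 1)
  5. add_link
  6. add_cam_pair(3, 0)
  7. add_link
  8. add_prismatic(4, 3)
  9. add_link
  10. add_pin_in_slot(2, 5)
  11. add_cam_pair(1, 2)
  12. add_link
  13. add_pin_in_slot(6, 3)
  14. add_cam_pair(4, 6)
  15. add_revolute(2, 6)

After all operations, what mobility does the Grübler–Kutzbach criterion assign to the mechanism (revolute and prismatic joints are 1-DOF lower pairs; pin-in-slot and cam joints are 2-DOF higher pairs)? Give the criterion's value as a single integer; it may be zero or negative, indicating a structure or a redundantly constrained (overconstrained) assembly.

L=1 J1=0 J2=0
add link → L=2 J1=0 J2=0
add link → L=3 J1=0 J2=0
R@0,2 dof=1 J1 → L=3 J1=1 J2=0
C@0,1 dof=2 J2 → L=3 J1=1 J2=1
add link → L=4 J1=1 J2=1
C@3,0 dof=2 J2 → L=4 J1=1 J2=2
add link → L=5 J1=1 J2=2
P@4,3 dof=1 J1 → L=5 J1=2 J2=2
add link → L=6 J1=2 J2=2
PS@2,5 dof=2 J2 → L=6 J1=2 J2=3
C@1,2 dof=2 J2 → L=6 J1=2 J2=4
add link → L=7 J1=2 J2=4
PS@6,3 dof=2 J2 → L=7 J1=2 J2=5
C@4,6 dof=2 J2 → L=7 J1=2 J2=6
R@2,6 dof=1 J1 → L=7 J1=3 J2=6
M=3(L−1)−2J1−J2=3·6−2·3−6=6

M = 6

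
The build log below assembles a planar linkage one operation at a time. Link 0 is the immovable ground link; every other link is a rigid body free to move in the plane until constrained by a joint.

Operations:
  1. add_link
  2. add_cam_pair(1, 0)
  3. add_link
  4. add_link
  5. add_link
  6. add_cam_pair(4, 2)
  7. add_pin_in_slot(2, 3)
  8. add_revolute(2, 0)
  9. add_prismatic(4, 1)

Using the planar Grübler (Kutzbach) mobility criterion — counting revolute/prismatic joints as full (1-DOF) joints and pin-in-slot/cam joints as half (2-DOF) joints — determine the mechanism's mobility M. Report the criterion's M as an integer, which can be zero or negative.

M = 5

ground; <1,0,0>
#1 <2,0,0>
C:1↔0 J2 <2,0,1>
#2 <3,0,1>
#3 <4,0,1>
#4 <5,0,1>
C:4↔2 J2 <5,0,2>
PS:2↔3 J2 <5,0,3>
R:2↔0 J1 <5,1,3>
P:4↔1 J1 <5,2,3>
3×4 − 2×2 − 1×3 = 5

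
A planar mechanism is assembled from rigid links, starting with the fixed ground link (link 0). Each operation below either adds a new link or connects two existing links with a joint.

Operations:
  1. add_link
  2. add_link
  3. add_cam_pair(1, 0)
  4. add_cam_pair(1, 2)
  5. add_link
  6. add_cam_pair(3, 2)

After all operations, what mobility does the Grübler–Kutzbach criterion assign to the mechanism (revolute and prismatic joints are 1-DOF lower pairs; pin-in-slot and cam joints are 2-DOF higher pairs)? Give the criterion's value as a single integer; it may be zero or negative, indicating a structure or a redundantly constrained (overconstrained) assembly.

(L,J1,J2)=(1,0,0); link0 fixed
link1: (2,0,0)
link2: (3,0,0)
C 1-0 [J2]: (3,0,1)
C 1-2 [J2]: (3,0,2)
link3: (4,0,2)
C 3-2 [J2]: (4,0,3)
Grübler: 3·3 − 2·0 − 3 = 6

M = 6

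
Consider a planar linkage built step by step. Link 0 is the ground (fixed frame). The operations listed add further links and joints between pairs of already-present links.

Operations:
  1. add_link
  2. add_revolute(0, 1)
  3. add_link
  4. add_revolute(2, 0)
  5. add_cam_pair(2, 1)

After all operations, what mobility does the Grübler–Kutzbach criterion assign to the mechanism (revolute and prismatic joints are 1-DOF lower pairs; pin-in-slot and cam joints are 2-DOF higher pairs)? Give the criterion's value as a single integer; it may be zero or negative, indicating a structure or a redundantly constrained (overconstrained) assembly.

[1;0;0] (link 0 is ground)
L+ [2;0;0]
R(0,1)∈J1 [2;1;0]
L+ [3;1;0]
R(2,0)∈J1 [3;2;0]
C(2,1)∈J2 [3;2;1]
mobility = 6 − 4 − 1 = 1

M = 1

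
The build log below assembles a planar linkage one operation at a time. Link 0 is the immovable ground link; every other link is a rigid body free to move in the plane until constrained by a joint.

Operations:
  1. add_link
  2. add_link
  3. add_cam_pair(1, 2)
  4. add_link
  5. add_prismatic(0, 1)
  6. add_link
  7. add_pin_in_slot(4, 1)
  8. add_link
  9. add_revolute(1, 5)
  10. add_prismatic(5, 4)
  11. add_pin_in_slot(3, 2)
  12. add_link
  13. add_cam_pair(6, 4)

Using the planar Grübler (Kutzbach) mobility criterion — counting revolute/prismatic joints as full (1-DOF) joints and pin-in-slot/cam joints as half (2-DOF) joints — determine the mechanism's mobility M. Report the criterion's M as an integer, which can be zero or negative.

M = 8

L=1 J1=0 J2=0
add link → L=2 J1=0 J2=0
add link → L=3 J1=0 J2=0
C@1,2 dof=2 J2 → L=3 J1=0 J2=1
add link → L=4 J1=0 J2=1
P@0,1 dof=1 J1 → L=4 J1=1 J2=1
add link → L=5 J1=1 J2=1
PS@4,1 dof=2 J2 → L=5 J1=1 J2=2
add link → L=6 J1=1 J2=2
R@1,5 dof=1 J1 → L=6 J1=2 J2=2
P@5,4 dof=1 J1 → L=6 J1=3 J2=2
PS@3,2 dof=2 J2 → L=6 J1=3 J2=3
add link → L=7 J1=3 J2=3
C@6,4 dof=2 J2 → L=7 J1=3 J2=4
M=3(L−1)−2J1−J2=3·6−2·3−4=8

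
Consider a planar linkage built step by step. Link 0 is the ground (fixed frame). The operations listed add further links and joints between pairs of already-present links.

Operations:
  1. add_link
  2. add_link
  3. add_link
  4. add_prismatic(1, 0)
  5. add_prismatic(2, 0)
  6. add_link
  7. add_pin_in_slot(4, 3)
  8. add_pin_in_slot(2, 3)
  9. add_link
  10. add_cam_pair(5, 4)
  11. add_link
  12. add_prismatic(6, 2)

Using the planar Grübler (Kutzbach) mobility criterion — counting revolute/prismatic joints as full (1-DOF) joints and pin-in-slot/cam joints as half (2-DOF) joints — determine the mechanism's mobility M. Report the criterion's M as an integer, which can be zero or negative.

M = 9

link 0 = ground. State L|J1|J2 = 1|0|0
+link1  2|0|0
+link2  3|0|0
+link3  4|0|0
P(1,0) f=1→J1  4|1|0
P(2,0) f=1→J1  4|2|0
+link4  5|2|0
PS(4,3) f=2→J2  5|2|1
PS(2,3) f=2→J2  5|2|2
+link5  6|2|2
C(5,4) f=2→J2  6|2|3
+link6  7|2|3
P(6,2) f=1→J1  7|3|3
M = 3(7−1)−2·3−3 = 18−6−3 = 9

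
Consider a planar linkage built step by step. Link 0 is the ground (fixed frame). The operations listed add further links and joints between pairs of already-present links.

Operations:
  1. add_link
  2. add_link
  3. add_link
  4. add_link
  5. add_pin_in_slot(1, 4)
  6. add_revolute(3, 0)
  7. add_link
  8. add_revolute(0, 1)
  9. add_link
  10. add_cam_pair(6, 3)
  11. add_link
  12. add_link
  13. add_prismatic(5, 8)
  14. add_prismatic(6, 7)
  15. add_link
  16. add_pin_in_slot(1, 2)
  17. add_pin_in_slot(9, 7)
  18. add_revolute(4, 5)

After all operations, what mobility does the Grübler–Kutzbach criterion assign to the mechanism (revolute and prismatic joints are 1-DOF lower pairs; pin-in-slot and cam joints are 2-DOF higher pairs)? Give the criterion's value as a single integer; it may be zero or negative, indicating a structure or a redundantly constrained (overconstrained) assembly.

M = 13

ground; <1,0,0>
#1 <2,0,0>
#2 <3,0,0>
#3 <4,0,0>
#4 <5,0,0>
PS:1↔4 J2 <5,0,1>
R:3↔0 J1 <5,1,1>
#5 <6,1,1>
R:0↔1 J1 <6,2,1>
#6 <7,2,1>
C:6↔3 J2 <7,2,2>
#7 <8,2,2>
#8 <9,2,2>
P:5↔8 J1 <9,3,2>
P:6↔7 J1 <9,4,2>
#9 <10,4,2>
PS:1↔2 J2 <10,4,3>
PS:9↔7 J2 <10,4,4>
R:4↔5 J1 <10,5,4>
3×9 − 2×5 − 1×4 = 13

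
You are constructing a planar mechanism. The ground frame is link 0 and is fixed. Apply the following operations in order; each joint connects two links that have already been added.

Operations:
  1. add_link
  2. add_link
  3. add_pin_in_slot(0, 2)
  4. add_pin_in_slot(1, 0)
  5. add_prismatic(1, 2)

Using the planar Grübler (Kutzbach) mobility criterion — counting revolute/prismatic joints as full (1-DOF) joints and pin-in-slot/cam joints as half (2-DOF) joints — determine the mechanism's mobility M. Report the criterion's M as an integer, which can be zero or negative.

(L,J1,J2)=(1,0,0); link0 fixed
link1: (2,0,0)
link2: (3,0,0)
PS 0-2 [J2]: (3,0,1)
PS 1-0 [J2]: (3,0,2)
P 1-2 [J1]: (3,1,2)
Grübler: 3·2 − 2·1 − 2 = 2

M = 2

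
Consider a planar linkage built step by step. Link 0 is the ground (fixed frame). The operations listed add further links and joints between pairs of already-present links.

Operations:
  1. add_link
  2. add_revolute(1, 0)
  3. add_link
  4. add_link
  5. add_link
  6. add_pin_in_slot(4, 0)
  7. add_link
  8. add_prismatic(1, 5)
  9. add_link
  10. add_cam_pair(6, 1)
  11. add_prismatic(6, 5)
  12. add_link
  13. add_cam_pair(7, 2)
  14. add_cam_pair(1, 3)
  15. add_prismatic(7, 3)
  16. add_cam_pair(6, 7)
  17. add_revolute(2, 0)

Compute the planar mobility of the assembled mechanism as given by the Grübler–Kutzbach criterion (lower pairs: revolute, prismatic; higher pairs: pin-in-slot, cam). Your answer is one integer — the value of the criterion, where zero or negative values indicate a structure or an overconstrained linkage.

M = 6

link 0 = ground. State L|J1|J2 = 1|0|0
+link1  2|0|0
R(1,0) f=1→J1  2|1|0
+link2  3|1|0
+link3  4|1|0
+link4  5|1|0
PS(4,0) f=2→J2  5|1|1
+link5  6|1|1
P(1,5) f=1→J1  6|2|1
+link6  7|2|1
C(6,1) f=2→J2  7|2|2
P(6,5) f=1→J1  7|3|2
+link7  8|3|2
C(7,2) f=2→J2  8|3|3
C(1,3) f=2→J2  8|3|4
P(7,3) f=1→J1  8|4|4
C(6,7) f=2→J2  8|4|5
R(2,0) f=1→J1  8|5|5
M = 3(8−1)−2·5−5 = 21−10−5 = 6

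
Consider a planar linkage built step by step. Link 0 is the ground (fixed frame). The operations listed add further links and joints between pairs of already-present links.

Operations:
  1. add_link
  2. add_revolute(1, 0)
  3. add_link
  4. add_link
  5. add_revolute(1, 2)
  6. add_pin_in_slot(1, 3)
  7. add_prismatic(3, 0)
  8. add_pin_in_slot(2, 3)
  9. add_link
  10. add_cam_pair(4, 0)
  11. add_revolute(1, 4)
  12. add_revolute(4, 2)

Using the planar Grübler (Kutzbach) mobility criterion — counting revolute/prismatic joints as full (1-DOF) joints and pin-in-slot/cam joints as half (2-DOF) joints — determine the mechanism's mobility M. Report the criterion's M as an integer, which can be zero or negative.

M = -1

ground; <1,0,0>
#1 <2,0,0>
R:1↔0 J1 <2,1,0>
#2 <3,1,0>
#3 <4,1,0>
R:1↔2 J1 <4,2,0>
PS:1↔3 J2 <4,2,1>
P:3↔0 J1 <4,3,1>
PS:2↔3 J2 <4,3,2>
#4 <5,3,2>
C:4↔0 J2 <5,3,3>
R:1↔4 J1 <5,4,3>
R:4↔2 J1 <5,5,3>
3×4 − 2×5 − 1×3 = -1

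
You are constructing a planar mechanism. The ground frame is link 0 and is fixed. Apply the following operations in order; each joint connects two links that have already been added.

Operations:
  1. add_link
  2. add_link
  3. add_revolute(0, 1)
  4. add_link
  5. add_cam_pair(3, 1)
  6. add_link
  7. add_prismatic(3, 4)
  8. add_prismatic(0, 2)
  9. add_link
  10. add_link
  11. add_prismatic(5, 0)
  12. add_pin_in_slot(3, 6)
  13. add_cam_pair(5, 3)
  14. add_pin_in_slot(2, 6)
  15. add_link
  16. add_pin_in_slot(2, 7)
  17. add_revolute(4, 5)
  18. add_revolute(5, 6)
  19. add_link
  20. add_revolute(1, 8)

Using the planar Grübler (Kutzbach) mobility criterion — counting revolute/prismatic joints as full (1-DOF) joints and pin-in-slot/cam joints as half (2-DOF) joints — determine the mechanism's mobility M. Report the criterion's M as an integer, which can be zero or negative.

M = 5

L=1 J1=0 J2=0
add link → L=2 J1=0 J2=0
add link → L=3 J1=0 J2=0
R@0,1 dof=1 J1 → L=3 J1=1 J2=0
add link → L=4 J1=1 J2=0
C@3,1 dof=2 J2 → L=4 J1=1 J2=1
add link → L=5 J1=1 J2=1
P@3,4 dof=1 J1 → L=5 J1=2 J2=1
P@0,2 dof=1 J1 → L=5 J1=3 J2=1
add link → L=6 J1=3 J2=1
add link → L=7 J1=3 J2=1
P@5,0 dof=1 J1 → L=7 J1=4 J2=1
PS@3,6 dof=2 J2 → L=7 J1=4 J2=2
C@5,3 dof=2 J2 → L=7 J1=4 J2=3
PS@2,6 dof=2 J2 → L=7 J1=4 J2=4
add link → L=8 J1=4 J2=4
PS@2,7 dof=2 J2 → L=8 J1=4 J2=5
R@4,5 dof=1 J1 → L=8 J1=5 J2=5
R@5,6 dof=1 J1 → L=8 J1=6 J2=5
add link → L=9 J1=6 J2=5
R@1,8 dof=1 J1 → L=9 J1=7 J2=5
M=3(L−1)−2J1−J2=3·8−2·7−5=5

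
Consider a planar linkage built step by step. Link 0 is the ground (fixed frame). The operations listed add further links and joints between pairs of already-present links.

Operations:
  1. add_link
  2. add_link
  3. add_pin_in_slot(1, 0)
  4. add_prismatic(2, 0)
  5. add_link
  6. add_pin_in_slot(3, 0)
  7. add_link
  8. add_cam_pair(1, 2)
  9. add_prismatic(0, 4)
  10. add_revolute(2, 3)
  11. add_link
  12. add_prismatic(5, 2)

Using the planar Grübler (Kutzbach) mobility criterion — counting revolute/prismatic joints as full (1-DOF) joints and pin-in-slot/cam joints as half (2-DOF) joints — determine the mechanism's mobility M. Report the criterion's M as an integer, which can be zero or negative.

L=1 J1=0 J2=0
add link → L=2 J1=0 J2=0
add link → L=3 J1=0 J2=0
PS@1,0 dof=2 J2 → L=3 J1=0 J2=1
P@2,0 dof=1 J1 → L=3 J1=1 J2=1
add link → L=4 J1=1 J2=1
PS@3,0 dof=2 J2 → L=4 J1=1 J2=2
add link → L=5 J1=1 J2=2
C@1,2 dof=2 J2 → L=5 J1=1 J2=3
P@0,4 dof=1 J1 → L=5 J1=2 J2=3
R@2,3 dof=1 J1 → L=5 J1=3 J2=3
add link → L=6 J1=3 J2=3
P@5,2 dof=1 J1 → L=6 J1=4 J2=3
M=3(L−1)−2J1−J2=3·5−2·4−3=4

M = 4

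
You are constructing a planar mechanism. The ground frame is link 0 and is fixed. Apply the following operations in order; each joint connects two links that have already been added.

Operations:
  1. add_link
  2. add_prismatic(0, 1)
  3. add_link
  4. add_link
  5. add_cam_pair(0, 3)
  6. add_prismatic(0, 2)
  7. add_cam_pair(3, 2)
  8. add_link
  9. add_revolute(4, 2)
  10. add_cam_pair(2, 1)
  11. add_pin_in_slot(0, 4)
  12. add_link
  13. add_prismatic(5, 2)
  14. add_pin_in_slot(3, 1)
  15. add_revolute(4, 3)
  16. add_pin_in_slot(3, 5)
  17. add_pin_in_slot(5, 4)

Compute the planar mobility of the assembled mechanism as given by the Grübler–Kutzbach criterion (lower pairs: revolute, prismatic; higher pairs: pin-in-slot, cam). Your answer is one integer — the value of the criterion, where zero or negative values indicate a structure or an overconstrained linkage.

M = -2

(L,J1,J2)=(1,0,0); link0 fixed
link1: (2,0,0)
P 0-1 [J1]: (2,1,0)
link2: (3,1,0)
link3: (4,1,0)
C 0-3 [J2]: (4,1,1)
P 0-2 [J1]: (4,2,1)
C 3-2 [J2]: (4,2,2)
link4: (5,2,2)
R 4-2 [J1]: (5,3,2)
C 2-1 [J2]: (5,3,3)
PS 0-4 [J2]: (5,3,4)
link5: (6,3,4)
P 5-2 [J1]: (6,4,4)
PS 3-1 [J2]: (6,4,5)
R 4-3 [J1]: (6,5,5)
PS 3-5 [J2]: (6,5,6)
PS 5-4 [J2]: (6,5,7)
Grübler: 3·5 − 2·5 − 7 = -2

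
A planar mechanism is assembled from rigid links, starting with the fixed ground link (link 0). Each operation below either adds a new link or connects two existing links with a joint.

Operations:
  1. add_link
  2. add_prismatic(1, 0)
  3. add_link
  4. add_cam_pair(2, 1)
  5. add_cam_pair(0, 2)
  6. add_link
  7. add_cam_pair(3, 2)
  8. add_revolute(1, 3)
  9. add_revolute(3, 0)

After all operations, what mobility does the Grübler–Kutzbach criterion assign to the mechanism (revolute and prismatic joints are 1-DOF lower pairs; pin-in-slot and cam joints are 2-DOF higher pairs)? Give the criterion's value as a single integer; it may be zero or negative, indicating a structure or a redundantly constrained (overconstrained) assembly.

M = 0

(L,J1,J2)=(1,0,0); link0 fixed
link1: (2,0,0)
P 1-0 [J1]: (2,1,0)
link2: (3,1,0)
C 2-1 [J2]: (3,1,1)
C 0-2 [J2]: (3,1,2)
link3: (4,1,2)
C 3-2 [J2]: (4,1,3)
R 1-3 [J1]: (4,2,3)
R 3-0 [J1]: (4,3,3)
Grübler: 3·3 − 2·3 − 3 = 0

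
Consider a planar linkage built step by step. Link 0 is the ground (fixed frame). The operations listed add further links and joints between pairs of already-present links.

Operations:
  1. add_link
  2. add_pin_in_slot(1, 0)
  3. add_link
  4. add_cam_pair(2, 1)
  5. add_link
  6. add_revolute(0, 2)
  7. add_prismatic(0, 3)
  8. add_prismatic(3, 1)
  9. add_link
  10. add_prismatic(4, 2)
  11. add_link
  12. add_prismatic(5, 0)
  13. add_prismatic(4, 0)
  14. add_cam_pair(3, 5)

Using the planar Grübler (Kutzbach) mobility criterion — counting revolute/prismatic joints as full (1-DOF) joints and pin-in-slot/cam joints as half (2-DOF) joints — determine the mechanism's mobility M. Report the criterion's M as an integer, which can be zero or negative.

L=1 J1=0 J2=0
add link → L=2 J1=0 J2=0
PS@1,0 dof=2 J2 → L=2 J1=0 J2=1
add link → L=3 J1=0 J2=1
C@2,1 dof=2 J2 → L=3 J1=0 J2=2
add link → L=4 J1=0 J2=2
R@0,2 dof=1 J1 → L=4 J1=1 J2=2
P@0,3 dof=1 J1 → L=4 J1=2 J2=2
P@3,1 dof=1 J1 → L=4 J1=3 J2=2
add link → L=5 J1=3 J2=2
P@4,2 dof=1 J1 → L=5 J1=4 J2=2
add link → L=6 J1=4 J2=2
P@5,0 dof=1 J1 → L=6 J1=5 J2=2
P@4,0 dof=1 J1 → L=6 J1=6 J2=2
C@3,5 dof=2 J2 → L=6 J1=6 J2=3
M=3(L−1)−2J1−J2=3·5−2·6−3=0

M = 0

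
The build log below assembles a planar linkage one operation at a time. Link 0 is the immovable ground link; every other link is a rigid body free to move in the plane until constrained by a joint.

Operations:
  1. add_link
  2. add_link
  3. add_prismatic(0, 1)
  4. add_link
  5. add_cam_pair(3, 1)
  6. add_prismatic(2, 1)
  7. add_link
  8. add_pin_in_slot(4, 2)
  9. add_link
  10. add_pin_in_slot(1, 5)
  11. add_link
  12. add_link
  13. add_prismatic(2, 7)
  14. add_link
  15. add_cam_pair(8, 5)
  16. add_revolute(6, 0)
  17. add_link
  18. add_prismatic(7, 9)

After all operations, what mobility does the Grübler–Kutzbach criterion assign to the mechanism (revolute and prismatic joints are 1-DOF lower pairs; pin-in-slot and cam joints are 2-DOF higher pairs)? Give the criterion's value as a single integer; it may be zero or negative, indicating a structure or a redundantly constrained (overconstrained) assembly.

M = 13

L=1 J1=0 J2=0
add link → L=2 J1=0 J2=0
add link → L=3 J1=0 J2=0
P@0,1 dof=1 J1 → L=3 J1=1 J2=0
add link → L=4 J1=1 J2=0
C@3,1 dof=2 J2 → L=4 J1=1 J2=1
P@2,1 dof=1 J1 → L=4 J1=2 J2=1
add link → L=5 J1=2 J2=1
PS@4,2 dof=2 J2 → L=5 J1=2 J2=2
add link → L=6 J1=2 J2=2
PS@1,5 dof=2 J2 → L=6 J1=2 J2=3
add link → L=7 J1=2 J2=3
add link → L=8 J1=2 J2=3
P@2,7 dof=1 J1 → L=8 J1=3 J2=3
add link → L=9 J1=3 J2=3
C@8,5 dof=2 J2 → L=9 J1=3 J2=4
R@6,0 dof=1 J1 → L=9 J1=4 J2=4
add link → L=10 J1=4 J2=4
P@7,9 dof=1 J1 → L=10 J1=5 J2=4
M=3(L−1)−2J1−J2=3·9−2·5−4=13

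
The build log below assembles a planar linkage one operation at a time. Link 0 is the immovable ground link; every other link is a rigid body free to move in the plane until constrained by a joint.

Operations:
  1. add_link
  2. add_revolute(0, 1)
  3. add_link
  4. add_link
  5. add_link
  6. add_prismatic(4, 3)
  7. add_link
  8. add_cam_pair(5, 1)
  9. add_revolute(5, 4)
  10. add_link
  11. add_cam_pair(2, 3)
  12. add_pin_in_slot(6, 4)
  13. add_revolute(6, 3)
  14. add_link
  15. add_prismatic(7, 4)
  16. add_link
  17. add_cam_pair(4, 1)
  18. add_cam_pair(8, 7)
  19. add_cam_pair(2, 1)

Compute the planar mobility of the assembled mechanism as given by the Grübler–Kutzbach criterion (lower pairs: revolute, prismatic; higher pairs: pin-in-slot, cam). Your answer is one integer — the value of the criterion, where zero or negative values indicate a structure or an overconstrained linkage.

M = 8

link 0 = ground. State L|J1|J2 = 1|0|0
+link1  2|0|0
R(0,1) f=1→J1  2|1|0
+link2  3|1|0
+link3  4|1|0
+link4  5|1|0
P(4,3) f=1→J1  5|2|0
+link5  6|2|0
C(5,1) f=2→J2  6|2|1
R(5,4) f=1→J1  6|3|1
+link6  7|3|1
C(2,3) f=2→J2  7|3|2
PS(6,4) f=2→J2  7|3|3
R(6,3) f=1→J1  7|4|3
+link7  8|4|3
P(7,4) f=1→J1  8|5|3
+link8  9|5|3
C(4,1) f=2→J2  9|5|4
C(8,7) f=2→J2  9|5|5
C(2,1) f=2→J2  9|5|6
M = 3(9−1)−2·5−6 = 24−10−6 = 8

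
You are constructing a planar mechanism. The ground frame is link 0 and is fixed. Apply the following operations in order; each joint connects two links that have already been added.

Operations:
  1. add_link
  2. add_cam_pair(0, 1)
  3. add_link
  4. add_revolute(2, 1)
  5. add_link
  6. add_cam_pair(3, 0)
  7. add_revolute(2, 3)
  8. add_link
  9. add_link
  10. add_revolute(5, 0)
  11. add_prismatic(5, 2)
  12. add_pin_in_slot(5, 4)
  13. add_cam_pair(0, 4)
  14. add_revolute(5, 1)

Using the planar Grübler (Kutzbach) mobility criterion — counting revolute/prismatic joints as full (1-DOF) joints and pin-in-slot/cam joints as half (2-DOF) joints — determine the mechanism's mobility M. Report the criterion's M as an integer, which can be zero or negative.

link 0 = ground. State L|J1|J2 = 1|0|0
+link1  2|0|0
C(0,1) f=2→J2  2|0|1
+link2  3|0|1
R(2,1) f=1→J1  3|1|1
+link3  4|1|1
C(3,0) f=2→J2  4|1|2
R(2,3) f=1→J1  4|2|2
+link4  5|2|2
+link5  6|2|2
R(5,0) f=1→J1  6|3|2
P(5,2) f=1→J1  6|4|2
PS(5,4) f=2→J2  6|4|3
C(0,4) f=2→J2  6|4|4
R(5,1) f=1→J1  6|5|4
M = 3(6−1)−2·5−4 = 15−10−4 = 1

M = 1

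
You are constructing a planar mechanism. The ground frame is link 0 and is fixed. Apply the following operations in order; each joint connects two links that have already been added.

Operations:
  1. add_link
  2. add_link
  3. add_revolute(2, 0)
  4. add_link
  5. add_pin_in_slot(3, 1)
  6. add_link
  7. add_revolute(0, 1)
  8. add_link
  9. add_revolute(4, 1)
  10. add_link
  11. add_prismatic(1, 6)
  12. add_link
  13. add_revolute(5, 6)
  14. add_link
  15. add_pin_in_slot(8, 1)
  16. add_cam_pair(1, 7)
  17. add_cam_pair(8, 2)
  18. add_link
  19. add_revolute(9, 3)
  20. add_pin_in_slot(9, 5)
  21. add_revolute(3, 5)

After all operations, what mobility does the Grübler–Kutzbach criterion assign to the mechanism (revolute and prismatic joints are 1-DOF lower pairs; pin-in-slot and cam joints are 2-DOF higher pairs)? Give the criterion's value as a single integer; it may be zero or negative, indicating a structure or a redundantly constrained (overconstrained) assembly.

M = 8

[1;0;0] (link 0 is ground)
L+ [2;0;0]
L+ [3;0;0]
R(2,0)∈J1 [3;1;0]
L+ [4;1;0]
PS(3,1)∈J2 [4;1;1]
L+ [5;1;1]
R(0,1)∈J1 [5;2;1]
L+ [6;2;1]
R(4,1)∈J1 [6;3;1]
L+ [7;3;1]
P(1,6)∈J1 [7;4;1]
L+ [8;4;1]
R(5,6)∈J1 [8;5;1]
L+ [9;5;1]
PS(8,1)∈J2 [9;5;2]
C(1,7)∈J2 [9;5;3]
C(8,2)∈J2 [9;5;4]
L+ [10;5;4]
R(9,3)∈J1 [10;6;4]
PS(9,5)∈J2 [10;6;5]
R(3,5)∈J1 [10;7;5]
mobility = 27 − 14 − 5 = 8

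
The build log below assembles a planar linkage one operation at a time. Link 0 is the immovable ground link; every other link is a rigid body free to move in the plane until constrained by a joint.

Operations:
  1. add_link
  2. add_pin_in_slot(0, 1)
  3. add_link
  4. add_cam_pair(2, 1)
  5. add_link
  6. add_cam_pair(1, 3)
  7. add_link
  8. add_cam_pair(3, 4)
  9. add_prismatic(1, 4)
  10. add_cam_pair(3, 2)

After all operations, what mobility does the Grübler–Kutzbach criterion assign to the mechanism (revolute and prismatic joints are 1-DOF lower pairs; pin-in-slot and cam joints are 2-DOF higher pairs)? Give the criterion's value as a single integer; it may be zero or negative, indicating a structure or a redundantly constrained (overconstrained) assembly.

M = 5

L=1 J1=0 J2=0
add link → L=2 J1=0 J2=0
PS@0,1 dof=2 J2 → L=2 J1=0 J2=1
add link → L=3 J1=0 J2=1
C@2,1 dof=2 J2 → L=3 J1=0 J2=2
add link → L=4 J1=0 J2=2
C@1,3 dof=2 J2 → L=4 J1=0 J2=3
add link → L=5 J1=0 J2=3
C@3,4 dof=2 J2 → L=5 J1=0 J2=4
P@1,4 dof=1 J1 → L=5 J1=1 J2=4
C@3,2 dof=2 J2 → L=5 J1=1 J2=5
M=3(L−1)−2J1−J2=3·4−2·1−5=5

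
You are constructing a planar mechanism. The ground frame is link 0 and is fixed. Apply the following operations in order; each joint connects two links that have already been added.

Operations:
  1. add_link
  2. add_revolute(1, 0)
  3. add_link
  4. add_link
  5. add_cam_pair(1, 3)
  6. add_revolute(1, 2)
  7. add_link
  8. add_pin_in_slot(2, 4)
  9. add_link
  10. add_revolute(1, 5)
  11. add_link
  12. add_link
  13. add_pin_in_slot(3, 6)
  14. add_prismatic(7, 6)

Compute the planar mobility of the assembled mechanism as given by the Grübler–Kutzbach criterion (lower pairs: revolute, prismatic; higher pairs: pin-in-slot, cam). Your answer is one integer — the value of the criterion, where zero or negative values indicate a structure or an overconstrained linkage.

[1;0;0] (link 0 is ground)
L+ [2;0;0]
R(1,0)∈J1 [2;1;0]
L+ [3;1;0]
L+ [4;1;0]
C(1,3)∈J2 [4;1;1]
R(1,2)∈J1 [4;2;1]
L+ [5;2;1]
PS(2,4)∈J2 [5;2;2]
L+ [6;2;2]
R(1,5)∈J1 [6;3;2]
L+ [7;3;2]
L+ [8;3;2]
PS(3,6)∈J2 [8;3;3]
P(7,6)∈J1 [8;4;3]
mobility = 21 − 8 − 3 = 10

M = 10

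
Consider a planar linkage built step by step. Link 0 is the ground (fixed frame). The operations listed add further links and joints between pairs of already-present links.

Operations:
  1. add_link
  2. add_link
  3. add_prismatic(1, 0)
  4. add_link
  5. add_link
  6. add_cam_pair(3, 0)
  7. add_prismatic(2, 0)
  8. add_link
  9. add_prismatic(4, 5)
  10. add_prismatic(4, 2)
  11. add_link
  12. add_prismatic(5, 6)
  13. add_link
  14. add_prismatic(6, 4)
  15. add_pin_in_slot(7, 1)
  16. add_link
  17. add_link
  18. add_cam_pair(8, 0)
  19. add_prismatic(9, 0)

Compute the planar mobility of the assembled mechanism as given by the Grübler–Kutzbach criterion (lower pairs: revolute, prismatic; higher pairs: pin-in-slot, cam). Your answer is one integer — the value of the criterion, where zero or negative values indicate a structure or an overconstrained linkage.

[1;0;0] (link 0 is ground)
L+ [2;0;0]
L+ [3;0;0]
P(1,0)∈J1 [3;1;0]
L+ [4;1;0]
L+ [5;1;0]
C(3,0)∈J2 [5;1;1]
P(2,0)∈J1 [5;2;1]
L+ [6;2;1]
P(4,5)∈J1 [6;3;1]
P(4,2)∈J1 [6;4;1]
L+ [7;4;1]
P(5,6)∈J1 [7;5;1]
L+ [8;5;1]
P(6,4)∈J1 [8;6;1]
PS(7,1)∈J2 [8;6;2]
L+ [9;6;2]
L+ [10;6;2]
C(8,0)∈J2 [10;6;3]
P(9,0)∈J1 [10;7;3]
mobility = 27 − 14 − 3 = 10

M = 10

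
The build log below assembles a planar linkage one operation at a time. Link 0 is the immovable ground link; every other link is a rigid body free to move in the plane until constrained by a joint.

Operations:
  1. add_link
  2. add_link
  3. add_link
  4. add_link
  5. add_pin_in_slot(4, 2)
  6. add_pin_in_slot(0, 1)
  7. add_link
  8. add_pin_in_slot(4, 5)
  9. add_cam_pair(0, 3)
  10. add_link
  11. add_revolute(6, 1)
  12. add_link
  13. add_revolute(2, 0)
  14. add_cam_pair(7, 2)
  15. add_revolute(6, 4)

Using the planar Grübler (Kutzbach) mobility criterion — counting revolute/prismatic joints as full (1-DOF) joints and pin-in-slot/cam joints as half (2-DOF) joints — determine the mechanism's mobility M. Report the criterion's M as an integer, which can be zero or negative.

M = 10

[1;0;0] (link 0 is ground)
L+ [2;0;0]
L+ [3;0;0]
L+ [4;0;0]
L+ [5;0;0]
PS(4,2)∈J2 [5;0;1]
PS(0,1)∈J2 [5;0;2]
L+ [6;0;2]
PS(4,5)∈J2 [6;0;3]
C(0,3)∈J2 [6;0;4]
L+ [7;0;4]
R(6,1)∈J1 [7;1;4]
L+ [8;1;4]
R(2,0)∈J1 [8;2;4]
C(7,2)∈J2 [8;2;5]
R(6,4)∈J1 [8;3;5]
mobility = 21 − 6 − 5 = 10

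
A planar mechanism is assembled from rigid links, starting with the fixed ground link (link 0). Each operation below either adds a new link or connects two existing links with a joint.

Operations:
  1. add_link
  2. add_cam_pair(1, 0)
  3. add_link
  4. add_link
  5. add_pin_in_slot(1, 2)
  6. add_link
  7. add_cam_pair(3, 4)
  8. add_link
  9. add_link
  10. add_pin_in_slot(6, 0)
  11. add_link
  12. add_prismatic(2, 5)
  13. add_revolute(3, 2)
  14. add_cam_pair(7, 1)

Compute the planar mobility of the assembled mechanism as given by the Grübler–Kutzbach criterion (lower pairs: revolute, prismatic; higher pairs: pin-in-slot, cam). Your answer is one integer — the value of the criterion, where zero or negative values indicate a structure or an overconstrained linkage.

M = 12

link 0 = ground. State L|J1|J2 = 1|0|0
+link1  2|0|0
C(1,0) f=2→J2  2|0|1
+link2  3|0|1
+link3  4|0|1
PS(1,2) f=2→J2  4|0|2
+link4  5|0|2
C(3,4) f=2→J2  5|0|3
+link5  6|0|3
+link6  7|0|3
PS(6,0) f=2→J2  7|0|4
+link7  8|0|4
P(2,5) f=1→J1  8|1|4
R(3,2) f=1→J1  8|2|4
C(7,1) f=2→J2  8|2|5
M = 3(8−1)−2·2−5 = 21−4−5 = 12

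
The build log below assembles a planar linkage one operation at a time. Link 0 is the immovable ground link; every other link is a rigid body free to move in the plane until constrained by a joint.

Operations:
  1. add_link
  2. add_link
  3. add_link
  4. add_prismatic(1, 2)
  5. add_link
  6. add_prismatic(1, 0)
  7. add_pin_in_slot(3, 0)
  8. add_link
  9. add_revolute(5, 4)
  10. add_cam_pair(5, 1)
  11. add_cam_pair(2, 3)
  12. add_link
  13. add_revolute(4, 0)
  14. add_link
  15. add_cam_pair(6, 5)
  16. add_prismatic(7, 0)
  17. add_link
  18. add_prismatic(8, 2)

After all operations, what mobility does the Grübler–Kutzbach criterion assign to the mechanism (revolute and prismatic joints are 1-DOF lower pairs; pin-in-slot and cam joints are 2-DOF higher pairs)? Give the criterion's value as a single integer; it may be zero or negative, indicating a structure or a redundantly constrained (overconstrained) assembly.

[1;0;0] (link 0 is ground)
L+ [2;0;0]
L+ [3;0;0]
L+ [4;0;0]
P(1,2)∈J1 [4;1;0]
L+ [5;1;0]
P(1,0)∈J1 [5;2;0]
PS(3,0)∈J2 [5;2;1]
L+ [6;2;1]
R(5,4)∈J1 [6;3;1]
C(5,1)∈J2 [6;3;2]
C(2,3)∈J2 [6;3;3]
L+ [7;3;3]
R(4,0)∈J1 [7;4;3]
L+ [8;4;3]
C(6,5)∈J2 [8;4;4]
P(7,0)∈J1 [8;5;4]
L+ [9;5;4]
P(8,2)∈J1 [9;6;4]
mobility = 24 − 12 − 4 = 8

M = 8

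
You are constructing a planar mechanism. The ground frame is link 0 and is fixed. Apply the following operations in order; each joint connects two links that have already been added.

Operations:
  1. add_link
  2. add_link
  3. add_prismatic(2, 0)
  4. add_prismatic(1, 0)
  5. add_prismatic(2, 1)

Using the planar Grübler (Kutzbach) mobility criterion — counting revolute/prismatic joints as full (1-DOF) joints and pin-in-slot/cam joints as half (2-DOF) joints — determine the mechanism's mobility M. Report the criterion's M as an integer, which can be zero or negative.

M = 0

(L,J1,J2)=(1,0,0); link0 fixed
link1: (2,0,0)
link2: (3,0,0)
P 2-0 [J1]: (3,1,0)
P 1-0 [J1]: (3,2,0)
P 2-1 [J1]: (3,3,0)
Grübler: 3·2 − 2·3 − 0 = 0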